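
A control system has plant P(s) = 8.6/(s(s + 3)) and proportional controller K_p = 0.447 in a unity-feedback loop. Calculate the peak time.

T_p = 2.49 s

The closed-loop denominator s² + 3s + 3.844 gives ω_n = √3.844 = 1.961 and ζ = 3/(2ω_n) = 0.765.
Damped frequency ω_d = ω_n√(1−ζ²) = 1.263 rad/s, so peak time T_p = π/ω_d = 2.49 s.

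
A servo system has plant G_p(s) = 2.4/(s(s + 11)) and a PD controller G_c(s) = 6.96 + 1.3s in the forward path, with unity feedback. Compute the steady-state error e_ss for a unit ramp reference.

The loop has one pole at the origin (type 1). Velocity error constant K_v = lim_{s→0} s·G_c(s)G_p(s) = 6.96·2.4/11 = 1.519.
Steady-state error to a unit ramp: e_ss = 1/K_v = 0.659.

0.659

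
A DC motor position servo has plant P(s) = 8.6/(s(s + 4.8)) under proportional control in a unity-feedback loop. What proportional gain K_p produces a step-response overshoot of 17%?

K_p = 2.78

From %OS = 100·exp(−πζ/√(1−ζ²)) = 17%, ζ = −ln(0.17)/√(π²+ln²(0.17)) = 0.4913.
Characteristic equation s² + 4.8s + 8.6K_p = 0 gives ζ = 4.8/(2√(8.6K_p)).
Setting ζ = 0.4913: √(8.6K_p) = 4.8/(2·0.4913) = 4.885, so K_p = 23.87/8.6 = 2.78.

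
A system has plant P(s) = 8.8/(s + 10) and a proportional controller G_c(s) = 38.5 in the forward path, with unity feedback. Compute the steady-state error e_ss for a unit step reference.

0.0287

The loop is type 0. Static position error constant K_pos = G_c(0)·P(0) = 38.5·0.88 = 33.88.
Steady-state error to a unit step: e_ss = 1/(1+K_pos) = 1/34.88 = 0.0287.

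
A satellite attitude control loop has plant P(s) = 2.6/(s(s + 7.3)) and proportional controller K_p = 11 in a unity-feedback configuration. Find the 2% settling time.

From 1 + K_pP(s) = 0: s² + 7.3s + 28.6 = 0 ⇒ ω_n = 5.348, ζ = 0.6825.
2% settling time T_s ≈ 4/(ζω_n) = 4/3.65 = 1.1 s.

T_s ≈ 1.1 s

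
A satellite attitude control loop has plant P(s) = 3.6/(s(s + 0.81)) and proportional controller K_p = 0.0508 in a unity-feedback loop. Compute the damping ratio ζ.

1 + K_p·P(s) = 0 gives s² + 0.81s + 0.1829 = 0.
So ω_n² = 0.1829 ⇒ ω_n = 0.4276 rad/s, and ζ = 0.81/(2ω_n) = 0.947.

ζ = 0.947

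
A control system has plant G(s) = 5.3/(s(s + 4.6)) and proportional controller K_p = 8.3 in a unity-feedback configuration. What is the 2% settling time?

From 1 + K_pG(s) = 0: s² + 4.6s + 43.99 = 0 ⇒ ω_n = 6.632, ζ = 0.3468.
2% settling time T_s ≈ 4/(ζω_n) = 4/2.3 = 1.74 s.

T_s ≈ 1.74 s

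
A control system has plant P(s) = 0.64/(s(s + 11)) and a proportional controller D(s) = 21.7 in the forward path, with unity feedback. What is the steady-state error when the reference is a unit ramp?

0.792

The loop has one pole at the origin (type 1). Velocity error constant K_v = lim_{s→0} s·D(s)P(s) = 21.7·0.64/11 = 1.263.
Steady-state error to a unit ramp: e_ss = 1/K_v = 0.792.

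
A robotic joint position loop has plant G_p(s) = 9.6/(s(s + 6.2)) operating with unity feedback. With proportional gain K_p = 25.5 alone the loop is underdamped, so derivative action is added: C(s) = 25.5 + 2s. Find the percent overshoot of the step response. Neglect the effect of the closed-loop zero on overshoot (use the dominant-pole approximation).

Forward path: (25.5 + 2s)·9.6/(s(s+6.2)). The closed-loop characteristic equation is s² + (6.2 + 9.6·2)s + 9.6·25.5 = 0.
That is s² + 25.4s + 244.8 = 0, so ω_n = 15.65 rad/s and ζ = 25.4/(2·15.65) = 0.8117.
%OS = 100·exp(−πζ/√(1−ζ²)) = 1.27%.

1.27%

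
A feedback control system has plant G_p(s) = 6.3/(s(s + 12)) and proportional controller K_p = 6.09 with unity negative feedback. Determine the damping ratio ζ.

ζ = 0.969

The closed-loop denominator is s(s+12) + 6.09·6.3 = s² + 12s + 38.37.
So ω_n² = 38.37 ⇒ ω_n = 6.194 rad/s, and ζ = 12/(2ω_n) = 0.969.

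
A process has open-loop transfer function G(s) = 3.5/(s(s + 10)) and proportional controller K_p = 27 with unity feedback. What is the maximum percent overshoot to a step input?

15.2%

Closed-loop characteristic equation: s² + 10s + 94.5 = 0, so ω_n = 9.721 rad/s and ζ = 10/(2·9.721) = 0.5143.
%OS = 100·exp(−πζ/√(1−ζ²)) = 100·exp(−π·0.5143/√0.7354) = 15.2%.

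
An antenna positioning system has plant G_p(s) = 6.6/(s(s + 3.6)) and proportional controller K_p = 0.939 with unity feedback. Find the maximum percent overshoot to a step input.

Closed-loop characteristic equation: s² + 3.6s + 6.197 = 0, so ω_n = 2.489 rad/s and ζ = 3.6/(2·2.489) = 0.723.
%OS = 100·exp(−πζ/√(1−ζ²)) = 100·exp(−π·0.723/√0.4772) = 3.73%.

3.73%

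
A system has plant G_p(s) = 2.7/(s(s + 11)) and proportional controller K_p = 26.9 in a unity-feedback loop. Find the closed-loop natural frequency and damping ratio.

The closed-loop denominator is s(s+11) + 26.9·2.7 = s² + 11s + 72.63.
So ω_n² = 72.63 ⇒ ω_n = 8.522 rad/s, and ζ = 11/(2ω_n) = 0.645.

ω_n = 8.52 rad/s, ζ = 0.645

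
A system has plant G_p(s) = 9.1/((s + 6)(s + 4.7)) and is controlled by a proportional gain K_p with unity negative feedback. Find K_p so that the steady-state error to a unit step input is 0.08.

For a type-0 loop with proportional control, e_ss = 1/(1 + K_p·G_p(0)).
G_p(0) = 0.3227. Require 1/(1 + K_p·0.3227) = 0.08, so 1 + 0.3227·K_p = 12.5.
K_p = (12.5 − 1)/0.3227 = 35.6.

K_p = 35.6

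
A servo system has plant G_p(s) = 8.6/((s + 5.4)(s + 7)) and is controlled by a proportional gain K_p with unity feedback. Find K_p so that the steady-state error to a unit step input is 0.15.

Steady-state error for a unit step on this type-0 loop is 1/(1 + K_p·G_p(0)).
G_p(0) = 0.2275. Require 1/(1 + K_p·0.2275) = 0.15, so 1 + 0.2275·K_p = 6.667.
K_p = (6.667 − 1)/0.2275 = 24.9.

K_p = 24.9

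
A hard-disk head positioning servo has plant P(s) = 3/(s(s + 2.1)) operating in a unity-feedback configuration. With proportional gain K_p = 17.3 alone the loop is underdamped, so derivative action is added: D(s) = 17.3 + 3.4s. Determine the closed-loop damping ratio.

Forward path: (17.3 + 3.4s)·3/(s(s+2.1)). The closed-loop characteristic equation is s² + (2.1 + 3·3.4)s + 3·17.3 = 0.
That is s² + 12.3s + 51.9 = 0, so ω_n = 7.204 rad/s and ζ = 12.3/(2·7.204) = 0.8537.

ζ = 0.854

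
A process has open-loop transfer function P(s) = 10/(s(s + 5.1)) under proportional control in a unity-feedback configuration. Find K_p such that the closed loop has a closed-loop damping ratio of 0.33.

Closed-loop characteristic equation: s² + 5.1s + K_p·10 = 0.
So ω_n = √(10K_p) and 2ζω_n = 5.1, giving ζ = 5.1/(2√(10K_p)).
Setting ζ = 0.33: √(10K_p) = 5.1/(2·0.33) = 7.727, so K_p = 59.71/10 = 5.97.

K_p = 5.97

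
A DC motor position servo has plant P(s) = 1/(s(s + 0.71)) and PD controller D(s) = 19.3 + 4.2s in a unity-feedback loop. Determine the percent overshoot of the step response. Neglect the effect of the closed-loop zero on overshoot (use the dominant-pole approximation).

Forward path: (19.3 + 4.2s)·1/(s(s+0.71)). The closed-loop characteristic equation is s² + (0.71 + 1·4.2)s + 1·19.3 = 0.
That is s² + 4.91s + 19.3 = 0, so ω_n = 4.393 rad/s and ζ = 4.91/(2·4.393) = 0.5588.
%OS = 100·exp(−πζ/√(1−ζ²)) = 12%.

12%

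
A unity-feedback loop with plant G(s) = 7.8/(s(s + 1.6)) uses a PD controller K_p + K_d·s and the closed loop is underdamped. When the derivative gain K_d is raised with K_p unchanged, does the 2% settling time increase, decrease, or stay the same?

decrease

Characteristic equation s² + (1.6 + 7.8K_d)s + 7.8K_p = 0: raising K_d increases ζω_n = (1.6+7.8K_d)/2 while the loop stays underdamped, so T_s ≈ 4/(ζω_n) decreases.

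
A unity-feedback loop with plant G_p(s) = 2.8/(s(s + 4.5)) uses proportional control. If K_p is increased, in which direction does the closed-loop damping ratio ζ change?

ζ = 4.5/(2√(2.8K_p)); increasing K_p raises the denominator, so ζ falls.

decrease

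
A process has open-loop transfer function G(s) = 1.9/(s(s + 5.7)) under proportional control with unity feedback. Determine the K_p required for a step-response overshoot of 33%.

From %OS = 100·exp(−πζ/√(1−ζ²)) = 33%, ζ = −ln(0.33)/√(π²+ln²(0.33)) = 0.3328.
Characteristic equation s² + 5.7s + 1.9K_p = 0 gives ζ = 5.7/(2√(1.9K_p)).
Setting ζ = 0.3328: √(1.9K_p) = 5.7/(2·0.3328) = 8.564, so K_p = 73.34/1.9 = 38.6.

K_p = 38.6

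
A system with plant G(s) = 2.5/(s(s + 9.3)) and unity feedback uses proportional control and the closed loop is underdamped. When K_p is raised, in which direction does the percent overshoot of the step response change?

ζ = 9.3/(2√(2.5K_p)) decreases as K_p grows; lower damping means more overshoot.

increase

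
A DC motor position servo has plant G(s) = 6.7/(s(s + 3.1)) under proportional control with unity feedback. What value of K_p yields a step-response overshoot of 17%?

K_p = 1.49

From %OS = 100·exp(−πζ/√(1−ζ²)) = 17%, ζ = −ln(0.17)/√(π²+ln²(0.17)) = 0.4913.
Characteristic equation s² + 3.1s + 6.7K_p = 0 gives ζ = 3.1/(2√(6.7K_p)).
Setting ζ = 0.4913: √(6.7K_p) = 3.1/(2·0.4913) = 3.155, so K_p = 9.954/6.7 = 1.49.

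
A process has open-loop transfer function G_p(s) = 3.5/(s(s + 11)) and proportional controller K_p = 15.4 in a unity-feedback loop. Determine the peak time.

Closed-loop characteristic equation: s² + 11s + 53.9 = 0, so ω_n = 7.342 rad/s and ζ = 11/(2·7.342) = 0.7491.
Damped frequency ω_d = ω_n√(1−ζ²) = 4.863 rad/s, so peak time T_p = π/ω_d = 0.646 s.

T_p = 0.646 s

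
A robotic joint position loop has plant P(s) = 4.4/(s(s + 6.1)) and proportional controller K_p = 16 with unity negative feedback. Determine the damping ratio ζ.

ζ = 0.364

With unity feedback the closed-loop characteristic equation is s² + 6.1s + 16·4.4 = s² + 6.1s + 70.4 = 0.
So ω_n² = 70.4 ⇒ ω_n = 8.39 rad/s, and ζ = 6.1/(2ω_n) = 0.364.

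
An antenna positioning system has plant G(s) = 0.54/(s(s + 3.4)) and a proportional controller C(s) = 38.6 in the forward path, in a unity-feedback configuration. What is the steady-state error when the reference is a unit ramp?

The loop has one pole at the origin (type 1). Velocity error constant K_v = lim_{s→0} s·C(s)G(s) = 38.6·0.54/3.4 = 6.131.
Steady-state error to a unit ramp: e_ss = 1/K_v = 0.163.

0.163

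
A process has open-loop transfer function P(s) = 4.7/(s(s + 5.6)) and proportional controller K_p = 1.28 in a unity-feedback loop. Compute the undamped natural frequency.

The closed-loop denominator is s(s+5.6) + 1.28·4.7 = s² + 5.6s + 6.016.
Matching s² + 2ζω_n s + ω_n²: ω_n = √6.016 = 2.453 rad/s and 2ζω_n = 5.6, so ζ = 5.6/(2·2.453) = 1.14.

ω_n = 2.45 rad/s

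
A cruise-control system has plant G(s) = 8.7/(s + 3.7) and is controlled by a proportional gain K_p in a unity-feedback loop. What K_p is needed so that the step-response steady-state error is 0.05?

K_p = 8.08

Steady-state error for a unit step on this type-0 loop is 1/(1 + K_p·G(0)).
G(0) = 2.351. Require 1/(1 + K_p·2.351) = 0.05, so 1 + 2.351·K_p = 20.
K_p = (20 − 1)/2.351 = 8.08.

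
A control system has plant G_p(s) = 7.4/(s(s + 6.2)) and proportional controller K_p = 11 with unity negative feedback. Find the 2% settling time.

Closed-loop characteristic equation: s² + 6.2s + 81.4 = 0, so ω_n = 9.022 rad/s and ζ = 6.2/(2·9.022) = 0.3436.
2% settling time T_s ≈ 4/(ζω_n) = 4/3.1 = 1.29 s.

T_s ≈ 1.29 s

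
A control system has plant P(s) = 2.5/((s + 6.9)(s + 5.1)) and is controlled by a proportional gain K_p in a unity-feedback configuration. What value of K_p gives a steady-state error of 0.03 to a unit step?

K_p = 455

For a type-0 loop with proportional control, e_ss = 1/(1 + K_p·P(0)).
P(0) = 0.07104. Require 1/(1 + K_p·0.07104) = 0.03, so 1 + 0.07104·K_p = 33.33.
K_p = (33.33 − 1)/0.07104 = 455.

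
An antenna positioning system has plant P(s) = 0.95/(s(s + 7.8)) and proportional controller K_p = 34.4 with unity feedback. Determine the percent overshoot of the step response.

5.33%

The closed-loop denominator s² + 7.8s + 32.68 gives ω_n = √32.68 = 5.717 and ζ = 7.8/(2ω_n) = 0.6822.
%OS = 100·exp(−πζ/√(1−ζ²)) = 100·exp(−π·0.6822/√0.5346) = 5.33%.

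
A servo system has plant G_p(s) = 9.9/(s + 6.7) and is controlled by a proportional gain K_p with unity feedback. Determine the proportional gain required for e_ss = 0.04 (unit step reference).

Steady-state error for a unit step on this type-0 loop is 1/(1 + K_p·G_p(0)).
G_p(0) = 1.478. Require 1/(1 + K_p·1.478) = 0.04, so 1 + 1.478·K_p = 25.
K_p = (25 − 1)/1.478 = 16.2.

K_p = 16.2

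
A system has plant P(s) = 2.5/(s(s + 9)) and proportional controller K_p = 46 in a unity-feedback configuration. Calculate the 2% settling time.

From 1 + K_pP(s) = 0: s² + 9s + 115 = 0 ⇒ ω_n = 10.72, ζ = 0.4196.
2% settling time T_s ≈ 4/(ζω_n) = 4/4.5 = 0.889 s.

T_s ≈ 0.889 s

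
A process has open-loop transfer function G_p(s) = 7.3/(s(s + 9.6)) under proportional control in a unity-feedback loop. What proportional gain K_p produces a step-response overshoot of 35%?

From %OS = 100·exp(−πζ/√(1−ζ²)) = 35%, ζ = −ln(0.35)/√(π²+ln²(0.35)) = 0.3169.
Characteristic equation s² + 9.6s + 7.3K_p = 0 gives ζ = 9.6/(2√(7.3K_p)).
Setting ζ = 0.3169: √(7.3K_p) = 9.6/(2·0.3169) = 15.14, so K_p = 229.4/7.3 = 31.4.

K_p = 31.4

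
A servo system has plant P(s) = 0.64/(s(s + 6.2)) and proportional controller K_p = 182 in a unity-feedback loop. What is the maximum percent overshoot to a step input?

39%

The closed-loop denominator s² + 6.2s + 116.5 gives ω_n = √116.5 = 10.79 and ζ = 6.2/(2ω_n) = 0.2872.
%OS = 100·exp(−πζ/√(1−ζ²)) = 100·exp(−π·0.2872/√0.9175) = 39%.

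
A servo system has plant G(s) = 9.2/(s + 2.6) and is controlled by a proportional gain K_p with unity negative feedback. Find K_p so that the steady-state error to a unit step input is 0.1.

K_p = 2.54

For a type-0 loop with proportional control, e_ss = 1/(1 + K_p·G(0)).
G(0) = 3.538. Require 1/(1 + K_p·3.538) = 0.1, so 1 + 3.538·K_p = 10.
K_p = (10 − 1)/3.538 = 2.54.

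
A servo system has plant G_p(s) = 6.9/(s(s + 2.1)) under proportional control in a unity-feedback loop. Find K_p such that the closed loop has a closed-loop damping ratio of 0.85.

K_p = 0.221

Closed-loop characteristic equation: s² + 2.1s + K_p·6.9 = 0.
So ω_n = √(6.9K_p) and 2ζω_n = 2.1, giving ζ = 2.1/(2√(6.9K_p)).
Setting ζ = 0.85: √(6.9K_p) = 2.1/(2·0.85) = 1.235, so K_p = 1.526/6.9 = 0.221.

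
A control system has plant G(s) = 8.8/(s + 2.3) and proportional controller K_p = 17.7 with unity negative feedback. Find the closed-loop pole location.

Closed-loop transfer function: T(s) = K_p·G(s)/(1 + K_p·G(s)) = 155.8/(s + 2.3 + 155.8) = 155.8/(s + 158.1).
The closed-loop pole is at s = −158.1.

s = -158.1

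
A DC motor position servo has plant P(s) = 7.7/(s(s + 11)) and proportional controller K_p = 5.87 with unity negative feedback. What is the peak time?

From 1 + K_pP(s) = 0: s² + 11s + 45.2 = 0 ⇒ ω_n = 6.723, ζ = 0.8181.
Damped frequency ω_d = ω_n√(1−ζ²) = 3.866 rad/s, so peak time T_p = π/ω_d = 0.813 s.

T_p = 0.813 s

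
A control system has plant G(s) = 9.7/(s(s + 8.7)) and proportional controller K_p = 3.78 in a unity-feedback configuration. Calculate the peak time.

Closed-loop characteristic equation: s² + 8.7s + 36.67 = 0, so ω_n = 6.055 rad/s and ζ = 8.7/(2·6.055) = 0.7184.
Damped frequency ω_d = ω_n√(1−ζ²) = 4.212 rad/s, so peak time T_p = π/ω_d = 0.746 s.

T_p = 0.746 s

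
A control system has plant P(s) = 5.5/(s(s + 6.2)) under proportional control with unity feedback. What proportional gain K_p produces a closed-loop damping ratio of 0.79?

K_p = 2.8

Closed-loop characteristic equation: s² + 6.2s + K_p·5.5 = 0.
So ω_n = √(5.5K_p) and 2ζω_n = 6.2, giving ζ = 6.2/(2√(5.5K_p)).
Setting ζ = 0.79: √(5.5K_p) = 6.2/(2·0.79) = 3.924, so K_p = 15.4/5.5 = 2.8.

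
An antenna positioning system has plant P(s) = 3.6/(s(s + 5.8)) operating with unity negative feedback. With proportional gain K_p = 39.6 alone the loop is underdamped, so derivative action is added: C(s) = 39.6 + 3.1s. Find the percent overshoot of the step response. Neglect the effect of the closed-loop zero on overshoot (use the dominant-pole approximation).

Forward path: (39.6 + 3.1s)·3.6/(s(s+5.8)). The closed-loop characteristic equation is s² + (5.8 + 3.6·3.1)s + 3.6·39.6 = 0.
That is s² + 16.96s + 142.6 = 0, so ω_n = 11.94 rad/s and ζ = 16.96/(2·11.94) = 0.7102.
%OS = 100·exp(−πζ/√(1−ζ²)) = 4.2%.

4.2%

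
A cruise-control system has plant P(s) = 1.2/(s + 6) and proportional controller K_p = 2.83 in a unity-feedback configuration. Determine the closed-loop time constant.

Closed-loop transfer function: T(s) = K_p·P(s)/(1 + K_p·P(s)) = 3.396/(s + 6 + 3.396) = 3.396/(s + 9.396).
Time constant τ = 1/9.396 = 0.106 s.

τ = 0.106 s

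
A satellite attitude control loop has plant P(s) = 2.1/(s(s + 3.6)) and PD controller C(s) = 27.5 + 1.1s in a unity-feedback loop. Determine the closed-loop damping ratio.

Forward path: (27.5 + 1.1s)·2.1/(s(s+3.6)). The closed-loop characteristic equation is s² + (3.6 + 2.1·1.1)s + 2.1·27.5 = 0.
That is s² + 5.91s + 57.75 = 0, so ω_n = 7.599 rad/s and ζ = 5.91/(2·7.599) = 0.3888.

ζ = 0.389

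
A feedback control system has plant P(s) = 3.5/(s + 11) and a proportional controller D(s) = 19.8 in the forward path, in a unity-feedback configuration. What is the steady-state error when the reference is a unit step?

The loop is type 0. Static position error constant K_pos = D(0)·P(0) = 19.8·0.3182 = 6.3.
Steady-state error to a unit step: e_ss = 1/(1+K_pos) = 1/7.3 = 0.137.

0.137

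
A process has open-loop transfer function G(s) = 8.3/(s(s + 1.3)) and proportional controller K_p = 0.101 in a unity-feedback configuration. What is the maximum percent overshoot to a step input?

The closed-loop denominator s² + 1.3s + 0.8383 gives ω_n = √0.8383 = 0.9156 and ζ = 1.3/(2ω_n) = 0.7099.
%OS = 100·exp(−πζ/√(1−ζ²)) = 100·exp(−π·0.7099/√0.496) = 4.21%.

4.21%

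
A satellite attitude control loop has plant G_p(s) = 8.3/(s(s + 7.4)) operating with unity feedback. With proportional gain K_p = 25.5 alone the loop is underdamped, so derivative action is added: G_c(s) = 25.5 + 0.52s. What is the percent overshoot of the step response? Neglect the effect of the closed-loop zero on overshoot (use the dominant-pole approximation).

Forward path: (25.5 + 0.52s)·8.3/(s(s+7.4)). The closed-loop characteristic equation is s² + (7.4 + 8.3·0.52)s + 8.3·25.5 = 0.
That is s² + 11.72s + 211.7 = 0, so ω_n = 14.55 rad/s and ζ = 11.72/(2·14.55) = 0.4027.
%OS = 100·exp(−πζ/√(1−ζ²)) = 25.1%.

25.1%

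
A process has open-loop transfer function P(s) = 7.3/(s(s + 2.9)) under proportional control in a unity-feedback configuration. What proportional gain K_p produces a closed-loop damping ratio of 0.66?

Closed-loop characteristic equation: s² + 2.9s + K_p·7.3 = 0.
So ω_n = √(7.3K_p) and 2ζω_n = 2.9, giving ζ = 2.9/(2√(7.3K_p)).
Setting ζ = 0.66: √(7.3K_p) = 2.9/(2·0.66) = 2.197, so K_p = 4.827/7.3 = 0.661.

K_p = 0.661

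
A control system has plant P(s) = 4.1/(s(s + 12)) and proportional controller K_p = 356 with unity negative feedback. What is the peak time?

T_p = 0.0833 s

Closed-loop characteristic equation: s² + 12s + 1460 = 0, so ω_n = 38.2 rad/s and ζ = 12/(2·38.2) = 0.157.
Damped frequency ω_d = ω_n√(1−ζ²) = 37.73 rad/s, so peak time T_p = π/ω_d = 0.0833 s.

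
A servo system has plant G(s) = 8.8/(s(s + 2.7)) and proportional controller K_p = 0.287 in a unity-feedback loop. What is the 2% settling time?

T_s ≈ 2.96 s

The closed-loop denominator s² + 2.7s + 2.526 gives ω_n = √2.526 = 1.589 and ζ = 2.7/(2ω_n) = 0.8495.
2% settling time T_s ≈ 4/(ζω_n) = 4/1.35 = 2.96 s.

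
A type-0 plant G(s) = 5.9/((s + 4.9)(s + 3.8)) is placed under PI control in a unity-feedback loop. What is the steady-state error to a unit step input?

0

The PI controller's integrator makes the forward path type 1, so e_ss to a step is zero.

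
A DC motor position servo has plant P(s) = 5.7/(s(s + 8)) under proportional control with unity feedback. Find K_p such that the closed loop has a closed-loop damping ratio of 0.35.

Closed-loop characteristic equation: s² + 8s + K_p·5.7 = 0.
So ω_n = √(5.7K_p) and 2ζω_n = 8, giving ζ = 8/(2√(5.7K_p)).
Setting ζ = 0.35: √(5.7K_p) = 8/(2·0.35) = 11.43, so K_p = 130.6/5.7 = 22.9.

K_p = 22.9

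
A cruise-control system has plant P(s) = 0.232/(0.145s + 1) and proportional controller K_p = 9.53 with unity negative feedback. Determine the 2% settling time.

T_s ≈ 0.181 s

Closed loop: T(s) = K_p·P/(1+K_p·P) = 2.211/(0.145s + 1 + 2.211), with pole at s = −(1 + 2.211)/0.145 = −22.14.
τ = 1/22.14 = 0.04516 s, so 2% settling time ≈ 4τ = 0.181 s.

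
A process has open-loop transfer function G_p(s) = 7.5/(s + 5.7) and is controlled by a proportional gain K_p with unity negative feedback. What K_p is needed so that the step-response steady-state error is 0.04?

The loop is type 0, so e_ss(step) = 1/(1 + K_pos) with K_pos = K_p·G_p(0).
G_p(0) = 1.316. Require 1/(1 + K_p·1.316) = 0.04, so 1 + 1.316·K_p = 25.
K_p = (25 − 1)/1.316 = 18.2.

K_p = 18.2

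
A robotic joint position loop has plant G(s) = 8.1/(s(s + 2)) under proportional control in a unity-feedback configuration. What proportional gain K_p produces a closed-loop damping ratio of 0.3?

Closed-loop characteristic equation: s² + 2s + K_p·8.1 = 0.
So ω_n = √(8.1K_p) and 2ζω_n = 2, giving ζ = 2/(2√(8.1K_p)).
Setting ζ = 0.3: √(8.1K_p) = 2/(2·0.3) = 3.333, so K_p = 11.11/8.1 = 1.37.

K_p = 1.37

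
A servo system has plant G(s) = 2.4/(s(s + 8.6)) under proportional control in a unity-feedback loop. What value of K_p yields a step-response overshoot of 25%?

From %OS = 100·exp(−πζ/√(1−ζ²)) = 25%, ζ = −ln(0.25)/√(π²+ln²(0.25)) = 0.4037.
Characteristic equation s² + 8.6s + 2.4K_p = 0 gives ζ = 8.6/(2√(2.4K_p)).
Setting ζ = 0.4037: √(2.4K_p) = 8.6/(2·0.4037) = 10.65, so K_p = 113.4/2.4 = 47.3.

K_p = 47.3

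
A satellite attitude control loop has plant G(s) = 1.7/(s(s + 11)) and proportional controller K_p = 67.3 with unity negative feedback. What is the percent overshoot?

15.2%

The closed-loop denominator s² + 11s + 114.4 gives ω_n = √114.4 = 10.7 and ζ = 11/(2ω_n) = 0.5142.
%OS = 100·exp(−πζ/√(1−ζ²)) = 100·exp(−π·0.5142/√0.7356) = 15.2%.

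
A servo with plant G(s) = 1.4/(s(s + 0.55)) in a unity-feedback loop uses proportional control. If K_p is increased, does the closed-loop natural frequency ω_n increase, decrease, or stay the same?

ω_n = √(1.4·K_p), which grows with K_p.

increase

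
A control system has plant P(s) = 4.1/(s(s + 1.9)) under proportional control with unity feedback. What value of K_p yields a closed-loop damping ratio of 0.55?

Closed-loop characteristic equation: s² + 1.9s + K_p·4.1 = 0.
So ω_n = √(4.1K_p) and 2ζω_n = 1.9, giving ζ = 1.9/(2√(4.1K_p)).
Setting ζ = 0.55: √(4.1K_p) = 1.9/(2·0.55) = 1.727, so K_p = 2.983/4.1 = 0.728.

K_p = 0.728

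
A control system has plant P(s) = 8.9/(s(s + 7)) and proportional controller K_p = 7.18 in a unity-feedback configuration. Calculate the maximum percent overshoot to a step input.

21.7%

From 1 + K_pP(s) = 0: s² + 7s + 63.9 = 0 ⇒ ω_n = 7.994, ζ = 0.4378.
%OS = 100·exp(−πζ/√(1−ζ²)) = 100·exp(−π·0.4378/√0.8083) = 21.7%.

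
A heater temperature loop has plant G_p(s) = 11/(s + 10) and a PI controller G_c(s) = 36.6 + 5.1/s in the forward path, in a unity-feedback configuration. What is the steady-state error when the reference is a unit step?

0

The open loop G_c(s)G_p(s) has a pole at the origin (type 1), so the static position error constant is infinite and e_ss = 1/(1+∞) = 0.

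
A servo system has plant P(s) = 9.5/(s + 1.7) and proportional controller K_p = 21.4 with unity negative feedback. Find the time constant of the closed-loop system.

Closed-loop transfer function: T(s) = K_p·P(s)/(1 + K_p·P(s)) = 203.3/(s + 1.7 + 203.3) = 203.3/(s + 205).
Time constant τ = 1/205 = 0.00488 s.

τ = 0.00488 s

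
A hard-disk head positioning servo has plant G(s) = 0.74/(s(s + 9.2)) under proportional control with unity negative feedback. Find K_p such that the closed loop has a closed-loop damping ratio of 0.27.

Closed-loop characteristic equation: s² + 9.2s + K_p·0.74 = 0.
So ω_n = √(0.74K_p) and 2ζω_n = 9.2, giving ζ = 9.2/(2√(0.74K_p)).
Setting ζ = 0.27: √(0.74K_p) = 9.2/(2·0.27) = 17.04, so K_p = 290.3/0.74 = 392.

K_p = 392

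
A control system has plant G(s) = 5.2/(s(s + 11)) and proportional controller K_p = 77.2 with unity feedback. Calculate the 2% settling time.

T_s ≈ 0.727 s

Closed-loop characteristic equation: s² + 11s + 401.4 = 0, so ω_n = 20.04 rad/s and ζ = 11/(2·20.04) = 0.2745.
2% settling time T_s ≈ 4/(ζω_n) = 4/5.5 = 0.727 s.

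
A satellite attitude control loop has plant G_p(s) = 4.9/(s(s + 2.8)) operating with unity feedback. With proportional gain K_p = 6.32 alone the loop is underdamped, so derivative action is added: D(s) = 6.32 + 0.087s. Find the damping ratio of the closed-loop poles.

Forward path: (6.32 + 0.087s)·4.9/(s(s+2.8)). The closed-loop characteristic equation is s² + (2.8 + 4.9·0.087)s + 4.9·6.32 = 0.
That is s² + 3.226s + 30.97 = 0, so ω_n = 5.565 rad/s and ζ = 3.226/(2·5.565) = 0.2899.

ζ = 0.29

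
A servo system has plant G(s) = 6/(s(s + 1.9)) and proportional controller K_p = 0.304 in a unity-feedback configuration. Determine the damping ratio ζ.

ζ = 0.703

The closed-loop denominator is s(s+1.9) + 0.304·6 = s² + 1.9s + 1.824.
So ω_n² = 1.824 ⇒ ω_n = 1.351 rad/s, and ζ = 1.9/(2ω_n) = 0.703.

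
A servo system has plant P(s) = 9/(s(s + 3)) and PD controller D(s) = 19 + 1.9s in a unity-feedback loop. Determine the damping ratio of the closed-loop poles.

Forward path: (19 + 1.9s)·9/(s(s+3)). The closed-loop characteristic equation is s² + (3 + 9·1.9)s + 9·19 = 0.
That is s² + 20.1s + 171 = 0, so ω_n = 13.08 rad/s and ζ = 20.1/(2·13.08) = 0.7685.

ζ = 0.769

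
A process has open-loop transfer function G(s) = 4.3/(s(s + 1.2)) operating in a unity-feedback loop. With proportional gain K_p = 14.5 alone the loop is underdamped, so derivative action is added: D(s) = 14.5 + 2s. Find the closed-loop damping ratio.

Forward path: (14.5 + 2s)·4.3/(s(s+1.2)). The closed-loop characteristic equation is s² + (1.2 + 4.3·2)s + 4.3·14.5 = 0.
That is s² + 9.8s + 62.35 = 0, so ω_n = 7.896 rad/s and ζ = 9.8/(2·7.896) = 0.6206.

ζ = 0.621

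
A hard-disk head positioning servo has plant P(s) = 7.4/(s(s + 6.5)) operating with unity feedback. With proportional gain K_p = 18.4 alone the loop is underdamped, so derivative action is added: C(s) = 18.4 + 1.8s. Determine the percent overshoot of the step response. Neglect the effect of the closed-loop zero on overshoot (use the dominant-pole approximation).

0.639%

Forward path: (18.4 + 1.8s)·7.4/(s(s+6.5)). The closed-loop characteristic equation is s² + (6.5 + 7.4·1.8)s + 7.4·18.4 = 0.
That is s² + 19.82s + 136.2 = 0, so ω_n = 11.67 rad/s and ζ = 19.82/(2·11.67) = 0.8493.
%OS = 100·exp(−πζ/√(1−ζ²)) = 0.639%.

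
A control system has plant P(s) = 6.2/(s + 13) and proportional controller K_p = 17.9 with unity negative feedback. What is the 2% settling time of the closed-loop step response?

Closed-loop transfer function: T(s) = K_p·P(s)/(1 + K_p·P(s)) = 111/(s + 13 + 111) = 111/(s + 124).
Time constant τ = 1/124 = 0.008066 s, so the 2% settling time is about 4τ = 0.0323 s.

T_s ≈ 0.0323 s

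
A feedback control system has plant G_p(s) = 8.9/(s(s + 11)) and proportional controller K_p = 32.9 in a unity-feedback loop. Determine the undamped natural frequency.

ω_n = 17.1 rad/s

With unity feedback the closed-loop characteristic equation is s² + 11s + 32.9·8.9 = s² + 11s + 292.8 = 0.
Matching s² + 2ζω_n s + ω_n²: ω_n = √292.8 = 17.11 rad/s and 2ζω_n = 11, so ζ = 11/(2·17.11) = 0.321.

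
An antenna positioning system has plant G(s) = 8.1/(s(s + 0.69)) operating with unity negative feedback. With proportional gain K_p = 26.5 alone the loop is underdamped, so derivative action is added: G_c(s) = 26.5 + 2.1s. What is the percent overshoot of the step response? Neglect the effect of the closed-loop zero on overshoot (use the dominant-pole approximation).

9.24%

Forward path: (26.5 + 2.1s)·8.1/(s(s+0.69)). The closed-loop characteristic equation is s² + (0.69 + 8.1·2.1)s + 8.1·26.5 = 0.
That is s² + 17.7s + 214.6 = 0, so ω_n = 14.65 rad/s and ζ = 17.7/(2·14.65) = 0.6041.
%OS = 100·exp(−πζ/√(1−ζ²)) = 9.24%.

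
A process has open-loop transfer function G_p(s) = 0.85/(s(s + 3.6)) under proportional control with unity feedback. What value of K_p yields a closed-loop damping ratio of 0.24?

Closed-loop characteristic equation: s² + 3.6s + K_p·0.85 = 0.
So ω_n = √(0.85K_p) and 2ζω_n = 3.6, giving ζ = 3.6/(2√(0.85K_p)).
Setting ζ = 0.24: √(0.85K_p) = 3.6/(2·0.24) = 7.5, so K_p = 56.25/0.85 = 66.2.

K_p = 66.2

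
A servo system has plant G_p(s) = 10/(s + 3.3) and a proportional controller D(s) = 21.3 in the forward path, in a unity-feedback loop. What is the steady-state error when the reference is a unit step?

0.0153

The loop is type 0. Static position error constant K_pos = D(0)·G_p(0) = 21.3·3.03 = 64.55.
Steady-state error to a unit step: e_ss = 1/(1+K_pos) = 1/65.55 = 0.0153.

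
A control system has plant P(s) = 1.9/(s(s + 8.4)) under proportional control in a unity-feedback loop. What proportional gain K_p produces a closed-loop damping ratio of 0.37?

K_p = 67.8

Closed-loop characteristic equation: s² + 8.4s + K_p·1.9 = 0.
So ω_n = √(1.9K_p) and 2ζω_n = 8.4, giving ζ = 8.4/(2√(1.9K_p)).
Setting ζ = 0.37: √(1.9K_p) = 8.4/(2·0.37) = 11.35, so K_p = 128.9/1.9 = 67.8.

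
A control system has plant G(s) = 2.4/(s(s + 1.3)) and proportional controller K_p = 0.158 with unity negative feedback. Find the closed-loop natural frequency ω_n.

ω_n = 0.616 rad/s

1 + K_p·G(s) = 0 gives s² + 1.3s + 0.3792 = 0.
So ω_n² = 0.3792 ⇒ ω_n = 0.6158 rad/s, and ζ = 1.3/(2ω_n) = 1.06.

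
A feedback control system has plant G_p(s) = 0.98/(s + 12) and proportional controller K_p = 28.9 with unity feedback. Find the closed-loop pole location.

Closed-loop transfer function: T(s) = K_p·G_p(s)/(1 + K_p·G_p(s)) = 28.32/(s + 12 + 28.32) = 28.32/(s + 40.32).
The closed-loop pole is at s = −40.32.

s = -40.32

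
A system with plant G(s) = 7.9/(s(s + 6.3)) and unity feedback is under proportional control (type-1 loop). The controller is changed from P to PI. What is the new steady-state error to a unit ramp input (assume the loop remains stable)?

The integrator raises the loop to type 2, so K_v → ∞ and e_ss to a ramp is zero.

0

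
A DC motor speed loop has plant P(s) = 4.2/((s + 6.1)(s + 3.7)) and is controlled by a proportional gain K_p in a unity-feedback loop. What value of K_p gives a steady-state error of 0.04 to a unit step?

For a type-0 loop with proportional control, e_ss = 1/(1 + K_p·P(0)).
P(0) = 0.1861. Require 1/(1 + K_p·0.1861) = 0.04, so 1 + 0.1861·K_p = 25.
K_p = (25 − 1)/0.1861 = 129.

K_p = 129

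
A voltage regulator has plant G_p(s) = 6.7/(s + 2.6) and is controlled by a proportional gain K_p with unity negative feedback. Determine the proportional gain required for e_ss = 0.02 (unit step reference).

K_p = 19

For a type-0 loop with proportional control, e_ss = 1/(1 + K_p·G_p(0)).
G_p(0) = 2.577. Require 1/(1 + K_p·2.577) = 0.02, so 1 + 2.577·K_p = 50.
K_p = (50 − 1)/2.577 = 19.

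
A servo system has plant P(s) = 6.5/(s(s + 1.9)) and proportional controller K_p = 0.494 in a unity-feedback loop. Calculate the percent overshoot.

Closed-loop characteristic equation: s² + 1.9s + 3.211 = 0, so ω_n = 1.792 rad/s and ζ = 1.9/(2·1.792) = 0.5302.
%OS = 100·exp(−πζ/√(1−ζ²)) = 100·exp(−π·0.5302/√0.7189) = 14%.

14%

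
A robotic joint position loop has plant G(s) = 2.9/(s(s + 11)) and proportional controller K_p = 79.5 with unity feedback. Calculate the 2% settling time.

T_s ≈ 0.727 s

From 1 + K_pG(s) = 0: s² + 11s + 230.5 = 0 ⇒ ω_n = 15.18, ζ = 0.3622.
2% settling time T_s ≈ 4/(ζω_n) = 4/5.5 = 0.727 s.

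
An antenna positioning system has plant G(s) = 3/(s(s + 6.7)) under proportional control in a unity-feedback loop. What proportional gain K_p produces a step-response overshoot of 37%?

From %OS = 100·exp(−πζ/√(1−ζ²)) = 37%, ζ = −ln(0.37)/√(π²+ln²(0.37)) = 0.3017.
Characteristic equation s² + 6.7s + 3K_p = 0 gives ζ = 6.7/(2√(3K_p)).
Setting ζ = 0.3017: √(3K_p) = 6.7/(2·0.3017) = 11.1, so K_p = 123.3/3 = 41.1.

K_p = 41.1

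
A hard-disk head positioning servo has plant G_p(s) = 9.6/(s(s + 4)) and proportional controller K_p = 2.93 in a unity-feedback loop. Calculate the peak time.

T_p = 0.64 s

The closed-loop denominator s² + 4s + 28.13 gives ω_n = √28.13 = 5.304 and ζ = 4/(2ω_n) = 0.3771.
Damped frequency ω_d = ω_n√(1−ζ²) = 4.912 rad/s, so peak time T_p = π/ω_d = 0.64 s.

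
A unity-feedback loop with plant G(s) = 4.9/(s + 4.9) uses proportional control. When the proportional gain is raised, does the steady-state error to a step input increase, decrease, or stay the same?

decrease

The position error constant K_pos = K_p·G(0) grows with K_p, and e_ss = 1/(1+K_pos) falls.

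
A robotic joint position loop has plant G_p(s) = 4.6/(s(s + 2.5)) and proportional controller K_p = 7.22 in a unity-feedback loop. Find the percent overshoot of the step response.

The closed-loop denominator s² + 2.5s + 33.21 gives ω_n = √33.21 = 5.763 and ζ = 2.5/(2ω_n) = 0.2169.
%OS = 100·exp(−πζ/√(1−ζ²)) = 100·exp(−π·0.2169/√0.953) = 49.8%.

49.8%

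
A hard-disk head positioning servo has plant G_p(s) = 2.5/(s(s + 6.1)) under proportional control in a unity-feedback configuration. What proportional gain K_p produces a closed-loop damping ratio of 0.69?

Closed-loop characteristic equation: s² + 6.1s + K_p·2.5 = 0.
So ω_n = √(2.5K_p) and 2ζω_n = 6.1, giving ζ = 6.1/(2√(2.5K_p)).
Setting ζ = 0.69: √(2.5K_p) = 6.1/(2·0.69) = 4.42, so K_p = 19.54/2.5 = 7.82.

K_p = 7.82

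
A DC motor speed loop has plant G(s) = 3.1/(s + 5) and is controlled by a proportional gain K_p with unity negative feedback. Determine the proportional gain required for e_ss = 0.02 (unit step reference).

K_p = 79

Steady-state error for a unit step on this type-0 loop is 1/(1 + K_p·G(0)).
G(0) = 0.62. Require 1/(1 + K_p·0.62) = 0.02, so 1 + 0.62·K_p = 50.
K_p = (50 − 1)/0.62 = 79.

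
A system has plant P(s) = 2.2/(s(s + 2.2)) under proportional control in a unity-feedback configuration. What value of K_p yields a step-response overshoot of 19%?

K_p = 2.52

From %OS = 100·exp(−πζ/√(1−ζ²)) = 19%, ζ = −ln(0.19)/√(π²+ln²(0.19)) = 0.4673.
Characteristic equation s² + 2.2s + 2.2K_p = 0 gives ζ = 2.2/(2√(2.2K_p)).
Setting ζ = 0.4673: √(2.2K_p) = 2.2/(2·0.4673) = 2.354, so K_p = 5.54/2.2 = 2.52.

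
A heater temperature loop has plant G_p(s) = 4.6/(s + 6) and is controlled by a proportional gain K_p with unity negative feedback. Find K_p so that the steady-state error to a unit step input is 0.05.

The loop is type 0, so e_ss(step) = 1/(1 + K_pos) with K_pos = K_p·G_p(0).
G_p(0) = 0.7667. Require 1/(1 + K_p·0.7667) = 0.05, so 1 + 0.7667·K_p = 20.
K_p = (20 − 1)/0.7667 = 24.8.

K_p = 24.8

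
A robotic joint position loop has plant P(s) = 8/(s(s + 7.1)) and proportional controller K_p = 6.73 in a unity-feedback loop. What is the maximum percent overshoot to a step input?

17.6%

From 1 + K_pP(s) = 0: s² + 7.1s + 53.84 = 0 ⇒ ω_n = 7.338, ζ = 0.4838.
%OS = 100·exp(−πζ/√(1−ζ²)) = 100·exp(−π·0.4838/√0.7659) = 17.6%.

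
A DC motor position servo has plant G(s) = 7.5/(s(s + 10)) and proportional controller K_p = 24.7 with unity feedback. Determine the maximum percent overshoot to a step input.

28.9%

The closed-loop denominator s² + 10s + 185.2 gives ω_n = √185.2 = 13.61 and ζ = 10/(2ω_n) = 0.3674.
%OS = 100·exp(−πζ/√(1−ζ²)) = 100·exp(−π·0.3674/√0.865) = 28.9%.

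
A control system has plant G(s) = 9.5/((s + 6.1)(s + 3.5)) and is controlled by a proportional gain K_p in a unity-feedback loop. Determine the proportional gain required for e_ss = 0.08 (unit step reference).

K_p = 25.8

For a type-0 loop with proportional control, e_ss = 1/(1 + K_p·G(0)).
G(0) = 0.445. Require 1/(1 + K_p·0.445) = 0.08, so 1 + 0.445·K_p = 12.5.
K_p = (12.5 − 1)/0.445 = 25.8.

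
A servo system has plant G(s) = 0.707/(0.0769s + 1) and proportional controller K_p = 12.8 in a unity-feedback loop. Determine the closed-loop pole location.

Closed loop: T(s) = K_p·G/(1+K_p·G) = 9.05/(0.0769s + 1 + 9.05), with pole at s = −(1 + 9.05)/0.0769 = −130.7.

s = -130.7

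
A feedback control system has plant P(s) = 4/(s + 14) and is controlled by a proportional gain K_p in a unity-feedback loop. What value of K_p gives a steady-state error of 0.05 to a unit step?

K_p = 66.5

Steady-state error for a unit step on this type-0 loop is 1/(1 + K_p·P(0)).
P(0) = 0.2857. Require 1/(1 + K_p·0.2857) = 0.05, so 1 + 0.2857·K_p = 20.
K_p = (20 − 1)/0.2857 = 66.5.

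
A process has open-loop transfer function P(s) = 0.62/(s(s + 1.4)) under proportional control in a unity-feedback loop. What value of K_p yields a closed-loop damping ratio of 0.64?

K_p = 1.93

Closed-loop characteristic equation: s² + 1.4s + K_p·0.62 = 0.
So ω_n = √(0.62K_p) and 2ζω_n = 1.4, giving ζ = 1.4/(2√(0.62K_p)).
Setting ζ = 0.64: √(0.62K_p) = 1.4/(2·0.64) = 1.094, so K_p = 1.196/0.62 = 1.93.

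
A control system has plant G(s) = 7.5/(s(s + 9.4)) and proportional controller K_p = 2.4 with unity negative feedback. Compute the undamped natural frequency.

With unity feedback the closed-loop characteristic equation is s² + 9.4s + 2.4·7.5 = s² + 9.4s + 18 = 0.
So ω_n² = 18 ⇒ ω_n = 4.243 rad/s, and ζ = 9.4/(2ω_n) = 1.11.

ω_n = 4.24 rad/s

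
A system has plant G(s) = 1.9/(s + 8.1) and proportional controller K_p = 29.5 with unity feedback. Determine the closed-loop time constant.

τ = 0.0156 s

Closed-loop transfer function: T(s) = K_p·G(s)/(1 + K_p·G(s)) = 56.05/(s + 8.1 + 56.05) = 56.05/(s + 64.15).
Time constant τ = 1/64.15 = 0.0156 s.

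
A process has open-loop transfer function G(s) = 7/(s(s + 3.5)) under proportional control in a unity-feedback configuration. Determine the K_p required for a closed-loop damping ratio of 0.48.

K_p = 1.9

Closed-loop characteristic equation: s² + 3.5s + K_p·7 = 0.
So ω_n = √(7K_p) and 2ζω_n = 3.5, giving ζ = 3.5/(2√(7K_p)).
Setting ζ = 0.48: √(7K_p) = 3.5/(2·0.48) = 3.646, so K_p = 13.29/7 = 1.9.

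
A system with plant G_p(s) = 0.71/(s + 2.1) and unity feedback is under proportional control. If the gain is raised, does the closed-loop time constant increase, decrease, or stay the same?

decrease

The closed-loop bandwidth 2.1+K_p·0.71 grows with K_p, so τ shrinks.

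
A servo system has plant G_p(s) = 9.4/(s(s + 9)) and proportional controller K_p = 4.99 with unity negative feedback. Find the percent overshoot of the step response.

From 1 + K_pG_p(s) = 0: s² + 9s + 46.91 = 0 ⇒ ω_n = 6.849, ζ = 0.657.
%OS = 100·exp(−πζ/√(1−ζ²)) = 100·exp(−π·0.657/√0.5683) = 6.47%.

6.47%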